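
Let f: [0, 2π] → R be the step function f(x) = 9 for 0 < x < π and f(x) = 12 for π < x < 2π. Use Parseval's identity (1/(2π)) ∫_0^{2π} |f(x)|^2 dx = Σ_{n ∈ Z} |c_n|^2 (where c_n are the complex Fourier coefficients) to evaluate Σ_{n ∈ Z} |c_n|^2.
Σ |c_n|^2 = 225/2

Parseval equates the L^2 energy of f (normalised by 1/(2π)) with the ℓ^2 sum of its Fourier coefficients: (1/(2π)) ∫_0^{2π} |f|^2 = Σ |c_n|^2.
Compute the left side: (1/(2π)) [∫_0^π 9^2 dx + ∫_π^{2π} 12^2 dx] = (1/(2π)) · (81π + 144π) = (81 + 144)/2 = 225/2.
So Σ_{n ∈ Z} |c_n|^2 = 225/2.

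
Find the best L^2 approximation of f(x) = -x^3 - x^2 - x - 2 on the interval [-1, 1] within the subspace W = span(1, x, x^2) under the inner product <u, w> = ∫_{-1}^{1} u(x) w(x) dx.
g(x) = -x^2 - 8*x/5 - 2

The best approximation g ∈ W is the orthogonal projection of f onto W. Writing g = a_0 + a_1 x + a_2 x^2, the coefficients solve the normal equations G · a = b where
  G_{ij} = <φ_i, φ_j> and b_i = <f, φ_i>, with φ_0 = 1, φ_1 = x, φ_2 = x^2.
G =
  [2, 0, 2/3]
  [0, 2/3, 0]
  [2/3, 0, 2/5],
b = (-14/3, -16/15, -26/15).
Solving gives a_0 = -2, a_1 = -8/5, a_2 = -1, so
  g(x) = -x^2 - 8*x/5 - 2.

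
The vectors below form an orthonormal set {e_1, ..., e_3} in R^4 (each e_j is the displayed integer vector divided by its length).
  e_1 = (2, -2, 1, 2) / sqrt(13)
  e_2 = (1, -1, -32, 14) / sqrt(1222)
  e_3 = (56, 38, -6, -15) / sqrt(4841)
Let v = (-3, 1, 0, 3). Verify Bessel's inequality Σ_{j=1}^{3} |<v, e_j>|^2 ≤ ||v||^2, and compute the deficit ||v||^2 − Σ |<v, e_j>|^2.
Σ |<v, e_j>|^2 = 805/103; ||v||^2 = 19; deficit = 1152/103

Write each e_j = u_j / sqrt(<u_j, u_j>) where u_j is the displayed integer vector. Then <v, e_j> = <v, u_j> / sqrt(<u_j, u_j>), so |<v, e_j>|^2 = <v, u_j>^2 / <u_j, u_j>.
Coefficients: <v, e_1> = -2/sqrt(13), <v, e_2> = 38/sqrt(1222), <v, e_3> = -175/sqrt(4841).
Square and sum: Σ |<v, e_j>|^2 = 805/103.
Compute ||v||^2 = v·v = 19.
Deficit = 19 − 805/103 = 1152/103 ≥ 0, confirming Bessel's inequality. (The deficit equals ||v − Σ <v,e_j> e_j||^2, the squared distance from v to span{e_j}.)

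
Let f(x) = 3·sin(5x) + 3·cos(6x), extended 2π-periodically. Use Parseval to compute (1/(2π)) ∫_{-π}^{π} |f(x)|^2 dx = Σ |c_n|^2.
Σ |c_n|^2 = 9

Expand |f|^2 and use orthogonality of {sin(nx), cos(mx)} on [-π, π]:
  ∫_{-π}^{π} sin(nx)^2 dx = π, ∫ cos(mx)^2 dx = π, and cross terms integrate to 0.
So ∫_{-π}^{π} f(x)^2 dx = 3^2 · π + 3^2 · π = (9 + 9)π.
Divide by 2π: (9 + 9)/2 = 9.
By Parseval, this equals Σ |c_n|^2.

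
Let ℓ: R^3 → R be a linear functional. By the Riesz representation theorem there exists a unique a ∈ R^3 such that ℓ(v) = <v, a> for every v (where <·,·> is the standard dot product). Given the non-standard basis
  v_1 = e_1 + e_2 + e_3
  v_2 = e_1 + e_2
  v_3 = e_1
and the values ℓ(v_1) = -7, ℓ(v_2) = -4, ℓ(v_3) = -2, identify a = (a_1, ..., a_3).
a = (-2, -2, -3)

Write a = (a_1, ..., a_3) in the standard basis. For each basis vector v_i, ℓ(v_i) = <v_i, a> is a linear equation in the a_j's. Collect the n equations into a matrix system V a = ℓ, where row i of V is v_i (expressed in the standard basis). Since V is invertible (lower-triangular with 1s on the diagonal, up to permutation), solve by back-substitution:
  V =
[[1, 1, 1],
 [1, 1, 0],
 [1, 0, 0]]
  V a = (-7, -4, -2)
Solving gives a = (-2, -2, -3).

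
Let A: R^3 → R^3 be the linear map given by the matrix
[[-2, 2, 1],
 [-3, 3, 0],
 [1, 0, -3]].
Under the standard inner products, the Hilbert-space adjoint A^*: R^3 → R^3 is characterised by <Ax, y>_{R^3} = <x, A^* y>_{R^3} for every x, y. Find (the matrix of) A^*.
A^* = A^T =
[[-2, -3, 1],
 [2, 3, 0],
 [1, 0, -3]]

For real matrices with standard dot products, the defining identity <Ax, y> = <x, A^* y> gives (Ax)^T y = x^T (A^*) y, i.e. x^T A^T y = x^T (A^*) y. Since this holds for all x, y, we must have A^* = A^T. Therefore
A^* =
[[-2, -3, 1],
 [2, 3, 0],
 [1, 0, -3]].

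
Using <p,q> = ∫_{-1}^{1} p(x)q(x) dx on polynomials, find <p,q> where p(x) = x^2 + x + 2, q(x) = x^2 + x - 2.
<p,q> = -104/15

Expand the product: p(x)·q(x) = x^4 + 2*x^3 + x^2 - 4.
∫_{-1}^{1} of each monomial x^k gives [2/(k+1) if k even, 0 if k odd]. Integrating term-by-term (or equivalently evaluating the antiderivative F(x) = x^5/5 + x^4/2 + x^3/3 - 4*x at the endpoints):
  F(1) − F(−1) = -89/30 − (119/30) = -104/15.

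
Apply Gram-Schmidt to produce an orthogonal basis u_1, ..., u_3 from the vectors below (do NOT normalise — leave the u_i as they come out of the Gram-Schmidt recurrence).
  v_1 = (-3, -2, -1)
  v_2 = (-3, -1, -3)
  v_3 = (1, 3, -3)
Orthogonal basis:
  u_1 = (-3, -2, -1)
  u_2 = (0, 1, -2)
  u_3 = (-2/7, 12/35, 6/35)

Apply the Gram-Schmidt recurrence
  u_1 = v_1
  u_i = v_i − Σ_{j<i} ((v_i · u_j) / (u_j · u_j)) · u_j.

Step by step this gives:
  u_1 = (-3, -2, -1)
  u_2 = (0, 1, -2)
  u_3 = (-2/7, 12/35, 6/35)

Orthogonality check:
  u_2 · u_1 = 0 (should be 0)
  u_3 · u_1 = 0 (should be 0)
  u_3 · u_2 = 0 (should be 0)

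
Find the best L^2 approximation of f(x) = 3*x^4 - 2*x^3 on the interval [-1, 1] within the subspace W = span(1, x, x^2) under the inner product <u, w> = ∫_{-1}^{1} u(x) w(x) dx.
g(x) = 18*x^2/7 - 6*x/5 - 9/35

The best approximation g ∈ W is the orthogonal projection of f onto W. Writing g = a_0 + a_1 x + a_2 x^2, the coefficients solve the normal equations G · a = b where
  G_{ij} = <φ_i, φ_j> and b_i = <f, φ_i>, with φ_0 = 1, φ_1 = x, φ_2 = x^2.
G =
  [2, 0, 2/3]
  [0, 2/3, 0]
  [2/3, 0, 2/5],
b = (6/5, -4/5, 6/7).
Solving gives a_0 = -9/35, a_1 = -6/5, a_2 = 18/7, so
  g(x) = 18*x^2/7 - 6*x/5 - 9/35.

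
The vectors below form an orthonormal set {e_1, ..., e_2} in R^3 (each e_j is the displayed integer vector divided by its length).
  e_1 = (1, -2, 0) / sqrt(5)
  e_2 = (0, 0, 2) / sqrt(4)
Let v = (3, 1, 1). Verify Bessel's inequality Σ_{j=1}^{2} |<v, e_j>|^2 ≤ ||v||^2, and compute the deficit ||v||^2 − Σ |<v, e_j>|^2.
Σ |<v, e_j>|^2 = 6/5; ||v||^2 = 11; deficit = 49/5

Write each e_j = u_j / sqrt(<u_j, u_j>) where u_j is the displayed integer vector. Then <v, e_j> = <v, u_j> / sqrt(<u_j, u_j>), so |<v, e_j>|^2 = <v, u_j>^2 / <u_j, u_j>.
Coefficients: <v, e_1> = 1/sqrt(5), <v, e_2> = 2/sqrt(4).
Square and sum: Σ |<v, e_j>|^2 = 6/5.
Compute ||v||^2 = v·v = 11.
Deficit = 11 − 6/5 = 49/5 ≥ 0, confirming Bessel's inequality. (The deficit equals ||v − Σ <v,e_j> e_j||^2, the squared distance from v to span{e_j}.)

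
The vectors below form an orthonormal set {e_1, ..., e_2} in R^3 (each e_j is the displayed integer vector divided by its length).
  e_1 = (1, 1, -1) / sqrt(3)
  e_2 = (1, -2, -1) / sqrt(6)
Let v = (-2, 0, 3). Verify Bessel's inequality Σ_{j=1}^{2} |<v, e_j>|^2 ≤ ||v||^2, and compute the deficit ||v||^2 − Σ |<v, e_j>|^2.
Σ |<v, e_j>|^2 = 25/2; ||v||^2 = 13; deficit = 1/2

Write each e_j = u_j / sqrt(<u_j, u_j>) where u_j is the displayed integer vector. Then <v, e_j> = <v, u_j> / sqrt(<u_j, u_j>), so |<v, e_j>|^2 = <v, u_j>^2 / <u_j, u_j>.
Coefficients: <v, e_1> = -5/sqrt(3), <v, e_2> = -5/sqrt(6).
Square and sum: Σ |<v, e_j>|^2 = 25/2.
Compute ||v||^2 = v·v = 13.
Deficit = 13 − 25/2 = 1/2 ≥ 0, confirming Bessel's inequality. (The deficit equals ||v − Σ <v,e_j> e_j||^2, the squared distance from v to span{e_j}.)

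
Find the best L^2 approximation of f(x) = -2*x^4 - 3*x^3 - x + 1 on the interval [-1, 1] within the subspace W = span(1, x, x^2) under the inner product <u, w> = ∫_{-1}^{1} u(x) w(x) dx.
g(x) = -12*x^2/7 - 14*x/5 + 41/35

The best approximation g ∈ W is the orthogonal projection of f onto W. Writing g = a_0 + a_1 x + a_2 x^2, the coefficients solve the normal equations G · a = b where
  G_{ij} = <φ_i, φ_j> and b_i = <f, φ_i>, with φ_0 = 1, φ_1 = x, φ_2 = x^2.
G =
  [2, 0, 2/3]
  [0, 2/3, 0]
  [2/3, 0, 2/5],
b = (6/5, -28/15, 2/21).
Solving gives a_0 = 41/35, a_1 = -14/5, a_2 = -12/7, so
  g(x) = -12*x^2/7 - 14*x/5 + 41/35.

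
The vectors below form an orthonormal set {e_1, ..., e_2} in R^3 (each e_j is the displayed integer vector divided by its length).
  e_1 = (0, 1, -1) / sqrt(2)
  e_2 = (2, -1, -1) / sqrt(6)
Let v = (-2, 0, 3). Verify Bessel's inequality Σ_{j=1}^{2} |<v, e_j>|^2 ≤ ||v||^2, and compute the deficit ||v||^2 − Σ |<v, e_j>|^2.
Σ |<v, e_j>|^2 = 38/3; ||v||^2 = 13; deficit = 1/3

Write each e_j = u_j / sqrt(<u_j, u_j>) where u_j is the displayed integer vector. Then <v, e_j> = <v, u_j> / sqrt(<u_j, u_j>), so |<v, e_j>|^2 = <v, u_j>^2 / <u_j, u_j>.
Coefficients: <v, e_1> = -3/sqrt(2), <v, e_2> = -7/sqrt(6).
Square and sum: Σ |<v, e_j>|^2 = 38/3.
Compute ||v||^2 = v·v = 13.
Deficit = 13 − 38/3 = 1/3 ≥ 0, confirming Bessel's inequality. (The deficit equals ||v − Σ <v,e_j> e_j||^2, the squared distance from v to span{e_j}.)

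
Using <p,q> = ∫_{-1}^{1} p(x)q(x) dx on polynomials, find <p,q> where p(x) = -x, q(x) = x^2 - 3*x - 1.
<p,q> = 2

Expand the product: p(x)·q(x) = -x^3 + 3*x^2 + x.
∫_{-1}^{1} of each monomial x^k gives [2/(k+1) if k even, 0 if k odd]. Integrating term-by-term (or equivalently evaluating the antiderivative F(x) = -x^4/4 + x^3 + x^2/2 at the endpoints):
  F(1) − F(−1) = 5/4 − (-3/4) = 2.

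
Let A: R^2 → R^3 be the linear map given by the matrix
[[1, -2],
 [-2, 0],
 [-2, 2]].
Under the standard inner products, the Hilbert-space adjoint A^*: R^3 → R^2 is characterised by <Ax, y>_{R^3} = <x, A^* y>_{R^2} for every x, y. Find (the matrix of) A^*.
A^* = A^T =
[[1, -2, -2],
 [-2, 0, 2]]

For real matrices with standard dot products, the defining identity <Ax, y> = <x, A^* y> gives (Ax)^T y = x^T (A^*) y, i.e. x^T A^T y = x^T (A^*) y. Since this holds for all x, y, we must have A^* = A^T. Therefore
A^* =
[[1, -2, -2],
 [-2, 0, 2]].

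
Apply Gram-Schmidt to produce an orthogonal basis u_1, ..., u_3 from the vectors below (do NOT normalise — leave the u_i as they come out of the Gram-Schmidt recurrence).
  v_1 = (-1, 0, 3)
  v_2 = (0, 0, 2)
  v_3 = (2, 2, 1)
Orthogonal basis:
  u_1 = (-1, 0, 3)
  u_2 = (3/5, 0, 1/5)
  u_3 = (0, 2, 0)

Apply the Gram-Schmidt recurrence
  u_1 = v_1
  u_i = v_i − Σ_{j<i} ((v_i · u_j) / (u_j · u_j)) · u_j.

Step by step this gives:
  u_1 = (-1, 0, 3)
  u_2 = (3/5, 0, 1/5)
  u_3 = (0, 2, 0)

Orthogonality check:
  u_2 · u_1 = 0 (should be 0)
  u_3 · u_1 = 0 (should be 0)
  u_3 · u_2 = 0 (should be 0)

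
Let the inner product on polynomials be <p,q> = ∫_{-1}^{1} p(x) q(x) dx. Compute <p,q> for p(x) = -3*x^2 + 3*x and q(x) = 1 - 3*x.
<p,q> = -8

Expand the product: p(x)·q(x) = 9*x^3 - 12*x^2 + 3*x.
∫_{-1}^{1} of each monomial x^k gives [2/(k+1) if k even, 0 if k odd]. Integrating term-by-term (or equivalently evaluating the antiderivative F(x) = 9*x^4/4 - 4*x^3 + 3*x^2/2 at the endpoints):
  F(1) − F(−1) = -1/4 − (31/4) = -8.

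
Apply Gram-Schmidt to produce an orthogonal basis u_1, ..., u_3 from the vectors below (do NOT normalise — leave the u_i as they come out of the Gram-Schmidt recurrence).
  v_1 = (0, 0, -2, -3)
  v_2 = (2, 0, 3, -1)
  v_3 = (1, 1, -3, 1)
Orthogonal basis:
  u_1 = (0, 0, -2, -3)
  u_2 = (2, 0, 33/13, -22/13)
  u_3 = (363/173, 1, -198/173, 132/173)

Apply the Gram-Schmidt recurrence
  u_1 = v_1
  u_i = v_i − Σ_{j<i} ((v_i · u_j) / (u_j · u_j)) · u_j.

Step by step this gives:
  u_1 = (0, 0, -2, -3)
  u_2 = (2, 0, 33/13, -22/13)
  u_3 = (363/173, 1, -198/173, 132/173)

Orthogonality check:
  u_2 · u_1 = 0 (should be 0)
  u_3 · u_1 = 0 (should be 0)
  u_3 · u_2 = 0 (should be 0)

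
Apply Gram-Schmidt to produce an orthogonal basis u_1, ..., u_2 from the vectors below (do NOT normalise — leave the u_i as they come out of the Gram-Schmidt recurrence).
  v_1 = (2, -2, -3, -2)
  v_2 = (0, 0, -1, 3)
Orthogonal basis:
  u_1 = (2, -2, -3, -2)
  u_2 = (2/7, -2/7, -10/7, 19/7)

Apply the Gram-Schmidt recurrence
  u_1 = v_1
  u_i = v_i − Σ_{j<i} ((v_i · u_j) / (u_j · u_j)) · u_j.

Step by step this gives:
  u_1 = (2, -2, -3, -2)
  u_2 = (2/7, -2/7, -10/7, 19/7)

Orthogonality check:
  u_2 · u_1 = 0 (should be 0)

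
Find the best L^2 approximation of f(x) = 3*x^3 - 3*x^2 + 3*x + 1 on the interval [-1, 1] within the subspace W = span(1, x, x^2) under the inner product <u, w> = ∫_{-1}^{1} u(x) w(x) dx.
g(x) = -3*x^2 + 24*x/5 + 1

The best approximation g ∈ W is the orthogonal projection of f onto W. Writing g = a_0 + a_1 x + a_2 x^2, the coefficients solve the normal equations G · a = b where
  G_{ij} = <φ_i, φ_j> and b_i = <f, φ_i>, with φ_0 = 1, φ_1 = x, φ_2 = x^2.
G =
  [2, 0, 2/3]
  [0, 2/3, 0]
  [2/3, 0, 2/5],
b = (0, 16/5, -8/15).
Solving gives a_0 = 1, a_1 = 24/5, a_2 = -3, so
  g(x) = -3*x^2 + 24*x/5 + 1.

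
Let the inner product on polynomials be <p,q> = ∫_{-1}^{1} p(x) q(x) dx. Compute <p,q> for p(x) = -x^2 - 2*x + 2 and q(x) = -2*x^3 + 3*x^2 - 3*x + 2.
<p,q> = 226/15

Expand the product: p(x)·q(x) = 2*x^5 + x^4 - 7*x^3 + 10*x^2 - 10*x + 4.
∫_{-1}^{1} of each monomial x^k gives [2/(k+1) if k even, 0 if k odd]. Integrating term-by-term (or equivalently evaluating the antiderivative F(x) = x^6/3 + x^5/5 - 7*x^4/4 + 10*x^3/3 - 5*x^2 + 4*x at the endpoints):
  F(1) − F(−1) = 67/60 − (-279/20) = 226/15.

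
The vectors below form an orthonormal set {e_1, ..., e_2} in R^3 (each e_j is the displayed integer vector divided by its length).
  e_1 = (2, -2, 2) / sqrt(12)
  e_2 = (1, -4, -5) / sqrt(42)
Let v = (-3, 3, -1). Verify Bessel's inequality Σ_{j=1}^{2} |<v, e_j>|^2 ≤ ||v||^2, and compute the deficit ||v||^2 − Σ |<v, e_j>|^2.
Σ |<v, e_j>|^2 = 131/7; ||v||^2 = 19; deficit = 2/7

Write each e_j = u_j / sqrt(<u_j, u_j>) where u_j is the displayed integer vector. Then <v, e_j> = <v, u_j> / sqrt(<u_j, u_j>), so |<v, e_j>|^2 = <v, u_j>^2 / <u_j, u_j>.
Coefficients: <v, e_1> = -14/sqrt(12), <v, e_2> = -10/sqrt(42).
Square and sum: Σ |<v, e_j>|^2 = 131/7.
Compute ||v||^2 = v·v = 19.
Deficit = 19 − 131/7 = 2/7 ≥ 0, confirming Bessel's inequality. (The deficit equals ||v − Σ <v,e_j> e_j||^2, the squared distance from v to span{e_j}.)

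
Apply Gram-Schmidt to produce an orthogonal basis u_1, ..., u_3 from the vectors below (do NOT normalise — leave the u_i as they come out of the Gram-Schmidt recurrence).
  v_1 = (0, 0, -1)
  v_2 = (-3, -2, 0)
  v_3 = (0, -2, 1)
Orthogonal basis:
  u_1 = (0, 0, -1)
  u_2 = (-3, -2, 0)
  u_3 = (12/13, -18/13, 0)

Apply the Gram-Schmidt recurrence
  u_1 = v_1
  u_i = v_i − Σ_{j<i} ((v_i · u_j) / (u_j · u_j)) · u_j.

Step by step this gives:
  u_1 = (0, 0, -1)
  u_2 = (-3, -2, 0)
  u_3 = (12/13, -18/13, 0)

Orthogonality check:
  u_2 · u_1 = 0 (should be 0)
  u_3 · u_1 = 0 (should be 0)
  u_3 · u_2 = 0 (should be 0)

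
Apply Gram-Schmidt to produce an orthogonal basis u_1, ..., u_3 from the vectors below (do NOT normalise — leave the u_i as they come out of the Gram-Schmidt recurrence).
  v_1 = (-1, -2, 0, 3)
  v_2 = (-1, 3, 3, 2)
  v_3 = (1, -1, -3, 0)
Orthogonal basis:
  u_1 = (-1, -2, 0, 3)
  u_2 = (-13/14, 22/7, 3, 25/14)
  u_3 = (58/107, 100/107, -138/107, 86/107)

Apply the Gram-Schmidt recurrence
  u_1 = v_1
  u_i = v_i − Σ_{j<i} ((v_i · u_j) / (u_j · u_j)) · u_j.

Step by step this gives:
  u_1 = (-1, -2, 0, 3)
  u_2 = (-13/14, 22/7, 3, 25/14)
  u_3 = (58/107, 100/107, -138/107, 86/107)

Orthogonality check:
  u_2 · u_1 = 0 (should be 0)
  u_3 · u_1 = 0 (should be 0)
  u_3 · u_2 = 0 (should be 0)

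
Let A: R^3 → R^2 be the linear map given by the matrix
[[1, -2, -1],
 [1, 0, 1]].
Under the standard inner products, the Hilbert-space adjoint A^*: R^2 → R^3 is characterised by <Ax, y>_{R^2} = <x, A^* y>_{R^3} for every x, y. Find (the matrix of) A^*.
A^* = A^T =
[[1, 1],
 [-2, 0],
 [-1, 1]]

For real matrices with standard dot products, the defining identity <Ax, y> = <x, A^* y> gives (Ax)^T y = x^T (A^*) y, i.e. x^T A^T y = x^T (A^*) y. Since this holds for all x, y, we must have A^* = A^T. Therefore
A^* =
[[1, 1],
 [-2, 0],
 [-1, 1]].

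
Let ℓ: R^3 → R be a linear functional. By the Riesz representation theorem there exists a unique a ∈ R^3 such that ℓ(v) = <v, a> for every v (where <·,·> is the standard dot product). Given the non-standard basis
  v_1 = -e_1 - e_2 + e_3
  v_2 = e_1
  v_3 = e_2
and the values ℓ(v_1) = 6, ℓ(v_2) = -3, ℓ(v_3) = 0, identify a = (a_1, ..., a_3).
a = (-3, 0, 3)

Write a = (a_1, ..., a_3) in the standard basis. For each basis vector v_i, ℓ(v_i) = <v_i, a> is a linear equation in the a_j's. Collect the n equations into a matrix system V a = ℓ, where row i of V is v_i (expressed in the standard basis). Since V is invertible (lower-triangular with 1s on the diagonal, up to permutation), solve by back-substitution:
  V =
[[-1, -1, 1],
 [1, 0, 0],
 [0, 1, 0]]
  V a = (6, -3, 0)
Solving gives a = (-3, 0, 3).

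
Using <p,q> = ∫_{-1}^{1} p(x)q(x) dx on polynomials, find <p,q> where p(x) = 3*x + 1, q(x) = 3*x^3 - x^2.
<p,q> = 44/15

Expand the product: p(x)·q(x) = 9*x^4 - x^2.
∫_{-1}^{1} of each monomial x^k gives [2/(k+1) if k even, 0 if k odd]. Integrating term-by-term (or equivalently evaluating the antiderivative F(x) = 9*x^5/5 - x^3/3 at the endpoints):
  F(1) − F(−1) = 22/15 − (-22/15) = 44/15.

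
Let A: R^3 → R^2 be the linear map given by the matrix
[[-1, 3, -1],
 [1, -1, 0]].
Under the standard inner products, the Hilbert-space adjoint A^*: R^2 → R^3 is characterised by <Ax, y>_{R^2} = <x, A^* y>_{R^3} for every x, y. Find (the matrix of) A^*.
A^* = A^T =
[[-1, 1],
 [3, -1],
 [-1, 0]]

For real matrices with standard dot products, the defining identity <Ax, y> = <x, A^* y> gives (Ax)^T y = x^T (A^*) y, i.e. x^T A^T y = x^T (A^*) y. Since this holds for all x, y, we must have A^* = A^T. Therefore
A^* =
[[-1, 1],
 [3, -1],
 [-1, 0]].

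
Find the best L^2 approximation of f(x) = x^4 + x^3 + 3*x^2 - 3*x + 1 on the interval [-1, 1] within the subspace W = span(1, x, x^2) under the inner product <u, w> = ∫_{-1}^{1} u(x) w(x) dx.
g(x) = 27*x^2/7 - 12*x/5 + 32/35

The best approximation g ∈ W is the orthogonal projection of f onto W. Writing g = a_0 + a_1 x + a_2 x^2, the coefficients solve the normal equations G · a = b where
  G_{ij} = <φ_i, φ_j> and b_i = <f, φ_i>, with φ_0 = 1, φ_1 = x, φ_2 = x^2.
G =
  [2, 0, 2/3]
  [0, 2/3, 0]
  [2/3, 0, 2/5],
b = (22/5, -8/5, 226/105).
Solving gives a_0 = 32/35, a_1 = -12/5, a_2 = 27/7, so
  g(x) = 27*x^2/7 - 12*x/5 + 32/35.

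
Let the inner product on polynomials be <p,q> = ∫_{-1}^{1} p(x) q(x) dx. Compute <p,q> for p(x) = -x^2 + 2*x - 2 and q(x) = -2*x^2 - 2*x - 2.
<p,q> = 152/15

Expand the product: p(x)·q(x) = 2*x^4 - 2*x^3 + 2*x^2 + 4.
∫_{-1}^{1} of each monomial x^k gives [2/(k+1) if k even, 0 if k odd]. Integrating term-by-term (or equivalently evaluating the antiderivative F(x) = 2*x^5/5 - x^4/2 + 2*x^3/3 + 4*x at the endpoints):
  F(1) − F(−1) = 137/30 − (-167/30) = 152/15.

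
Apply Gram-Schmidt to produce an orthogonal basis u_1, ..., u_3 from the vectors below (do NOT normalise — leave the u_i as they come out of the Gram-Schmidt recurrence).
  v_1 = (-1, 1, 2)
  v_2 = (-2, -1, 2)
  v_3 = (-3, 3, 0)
Orthogonal basis:
  u_1 = (-1, 1, 2)
  u_2 = (-7/6, -11/6, 1/3)
  u_3 = (-72/29, 36/29, -54/29)

Apply the Gram-Schmidt recurrence
  u_1 = v_1
  u_i = v_i − Σ_{j<i} ((v_i · u_j) / (u_j · u_j)) · u_j.

Step by step this gives:
  u_1 = (-1, 1, 2)
  u_2 = (-7/6, -11/6, 1/3)
  u_3 = (-72/29, 36/29, -54/29)

Orthogonality check:
  u_2 · u_1 = 0 (should be 0)
  u_3 · u_1 = 0 (should be 0)
  u_3 · u_2 = 0 (should be 0)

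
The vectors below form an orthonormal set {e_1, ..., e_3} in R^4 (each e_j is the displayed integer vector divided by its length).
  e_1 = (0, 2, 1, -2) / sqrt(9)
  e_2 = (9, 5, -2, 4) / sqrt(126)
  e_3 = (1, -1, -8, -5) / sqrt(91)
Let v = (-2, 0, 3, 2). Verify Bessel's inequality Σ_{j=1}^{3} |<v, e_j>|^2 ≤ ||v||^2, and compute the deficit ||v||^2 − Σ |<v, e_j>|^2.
Σ |<v, e_j>|^2 = 213/13; ||v||^2 = 17; deficit = 8/13

Write each e_j = u_j / sqrt(<u_j, u_j>) where u_j is the displayed integer vector. Then <v, e_j> = <v, u_j> / sqrt(<u_j, u_j>), so |<v, e_j>|^2 = <v, u_j>^2 / <u_j, u_j>.
Coefficients: <v, e_1> = -1/sqrt(9), <v, e_2> = -16/sqrt(126), <v, e_3> = -36/sqrt(91).
Square and sum: Σ |<v, e_j>|^2 = 213/13.
Compute ||v||^2 = v·v = 17.
Deficit = 17 − 213/13 = 8/13 ≥ 0, confirming Bessel's inequality. (The deficit equals ||v − Σ <v,e_j> e_j||^2, the squared distance from v to span{e_j}.)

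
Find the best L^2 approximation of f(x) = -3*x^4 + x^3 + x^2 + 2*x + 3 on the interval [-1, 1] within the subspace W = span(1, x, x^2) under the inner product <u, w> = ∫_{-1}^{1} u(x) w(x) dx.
g(x) = -11*x^2/7 + 13*x/5 + 114/35

The best approximation g ∈ W is the orthogonal projection of f onto W. Writing g = a_0 + a_1 x + a_2 x^2, the coefficients solve the normal equations G · a = b where
  G_{ij} = <φ_i, φ_j> and b_i = <f, φ_i>, with φ_0 = 1, φ_1 = x, φ_2 = x^2.
G =
  [2, 0, 2/3]
  [0, 2/3, 0]
  [2/3, 0, 2/5],
b = (82/15, 26/15, 54/35).
Solving gives a_0 = 114/35, a_1 = 13/5, a_2 = -11/7, so
  g(x) = -11*x^2/7 + 13*x/5 + 114/35.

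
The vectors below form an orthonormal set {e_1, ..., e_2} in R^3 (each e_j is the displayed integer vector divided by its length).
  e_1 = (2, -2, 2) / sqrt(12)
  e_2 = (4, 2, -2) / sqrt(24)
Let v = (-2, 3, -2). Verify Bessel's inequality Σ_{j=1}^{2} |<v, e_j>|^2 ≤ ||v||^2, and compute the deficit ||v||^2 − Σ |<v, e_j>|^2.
Σ |<v, e_j>|^2 = 33/2; ||v||^2 = 17; deficit = 1/2

Write each e_j = u_j / sqrt(<u_j, u_j>) where u_j is the displayed integer vector. Then <v, e_j> = <v, u_j> / sqrt(<u_j, u_j>), so |<v, e_j>|^2 = <v, u_j>^2 / <u_j, u_j>.
Coefficients: <v, e_1> = -14/sqrt(12), <v, e_2> = 2/sqrt(24).
Square and sum: Σ |<v, e_j>|^2 = 33/2.
Compute ||v||^2 = v·v = 17.
Deficit = 17 − 33/2 = 1/2 ≥ 0, confirming Bessel's inequality. (The deficit equals ||v − Σ <v,e_j> e_j||^2, the squared distance from v to span{e_j}.)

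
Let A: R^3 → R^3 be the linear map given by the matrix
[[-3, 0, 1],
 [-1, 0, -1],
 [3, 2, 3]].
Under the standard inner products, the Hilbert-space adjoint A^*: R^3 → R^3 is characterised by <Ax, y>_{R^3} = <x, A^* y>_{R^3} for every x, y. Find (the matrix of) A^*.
A^* = A^T =
[[-3, -1, 3],
 [0, 0, 2],
 [1, -1, 3]]

For real matrices with standard dot products, the defining identity <Ax, y> = <x, A^* y> gives (Ax)^T y = x^T (A^*) y, i.e. x^T A^T y = x^T (A^*) y. Since this holds for all x, y, we must have A^* = A^T. Therefore
A^* =
[[-3, -1, 3],
 [0, 0, 2],
 [1, -1, 3]].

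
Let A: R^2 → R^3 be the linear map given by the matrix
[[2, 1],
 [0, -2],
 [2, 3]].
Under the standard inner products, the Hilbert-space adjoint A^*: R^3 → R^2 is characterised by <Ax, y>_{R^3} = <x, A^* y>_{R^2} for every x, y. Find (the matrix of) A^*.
A^* = A^T =
[[2, 0, 2],
 [1, -2, 3]]

For real matrices with standard dot products, the defining identity <Ax, y> = <x, A^* y> gives (Ax)^T y = x^T (A^*) y, i.e. x^T A^T y = x^T (A^*) y. Since this holds for all x, y, we must have A^* = A^T. Therefore
A^* =
[[2, 0, 2],
 [1, -2, 3]].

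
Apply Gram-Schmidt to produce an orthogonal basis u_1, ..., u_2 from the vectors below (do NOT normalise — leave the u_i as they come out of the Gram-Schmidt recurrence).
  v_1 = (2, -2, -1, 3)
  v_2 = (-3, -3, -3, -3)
Orthogonal basis:
  u_1 = (2, -2, -1, 3)
  u_2 = (-7/3, -11/3, -10/3, -2)

Apply the Gram-Schmidt recurrence
  u_1 = v_1
  u_i = v_i − Σ_{j<i} ((v_i · u_j) / (u_j · u_j)) · u_j.

Step by step this gives:
  u_1 = (2, -2, -1, 3)
  u_2 = (-7/3, -11/3, -10/3, -2)

Orthogonality check:
  u_2 · u_1 = 0 (should be 0)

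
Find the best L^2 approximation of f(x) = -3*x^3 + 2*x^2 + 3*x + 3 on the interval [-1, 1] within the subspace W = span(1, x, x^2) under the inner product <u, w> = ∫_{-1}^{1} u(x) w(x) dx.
g(x) = 2*x^2 + 6*x/5 + 3

The best approximation g ∈ W is the orthogonal projection of f onto W. Writing g = a_0 + a_1 x + a_2 x^2, the coefficients solve the normal equations G · a = b where
  G_{ij} = <φ_i, φ_j> and b_i = <f, φ_i>, with φ_0 = 1, φ_1 = x, φ_2 = x^2.
G =
  [2, 0, 2/3]
  [0, 2/3, 0]
  [2/3, 0, 2/5],
b = (22/3, 4/5, 14/5).
Solving gives a_0 = 3, a_1 = 6/5, a_2 = 2, so
  g(x) = 2*x^2 + 6*x/5 + 3.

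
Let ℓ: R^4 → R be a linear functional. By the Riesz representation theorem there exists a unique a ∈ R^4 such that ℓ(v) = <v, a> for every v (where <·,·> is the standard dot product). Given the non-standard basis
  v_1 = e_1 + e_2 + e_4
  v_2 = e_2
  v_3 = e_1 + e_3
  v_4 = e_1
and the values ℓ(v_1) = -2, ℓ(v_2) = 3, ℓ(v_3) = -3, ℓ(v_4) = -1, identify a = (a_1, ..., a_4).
a = (-1, 3, -2, -4)

Write a = (a_1, ..., a_4) in the standard basis. For each basis vector v_i, ℓ(v_i) = <v_i, a> is a linear equation in the a_j's. Collect the n equations into a matrix system V a = ℓ, where row i of V is v_i (expressed in the standard basis). Since V is invertible (lower-triangular with 1s on the diagonal, up to permutation), solve by back-substitution:
  V =
[[1, 1, 0, 1],
 [0, 1, 0, 0],
 [1, 0, 1, 0],
 [1, 0, 0, 0]]
  V a = (-2, 3, -3, -1)
Solving gives a = (-1, 3, -2, -4).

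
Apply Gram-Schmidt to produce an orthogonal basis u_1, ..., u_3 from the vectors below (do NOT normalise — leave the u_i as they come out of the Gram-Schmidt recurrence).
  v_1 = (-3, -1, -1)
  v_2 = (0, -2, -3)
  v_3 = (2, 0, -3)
Orthogonal basis:
  u_1 = (-3, -1, -1)
  u_2 = (15/11, -17/11, -28/11)
  u_3 = (-8/59, 72/59, -48/59)

Apply the Gram-Schmidt recurrence
  u_1 = v_1
  u_i = v_i − Σ_{j<i} ((v_i · u_j) / (u_j · u_j)) · u_j.

Step by step this gives:
  u_1 = (-3, -1, -1)
  u_2 = (15/11, -17/11, -28/11)
  u_3 = (-8/59, 72/59, -48/59)

Orthogonality check:
  u_2 · u_1 = 0 (should be 0)
  u_3 · u_1 = 0 (should be 0)
  u_3 · u_2 = 0 (should be 0)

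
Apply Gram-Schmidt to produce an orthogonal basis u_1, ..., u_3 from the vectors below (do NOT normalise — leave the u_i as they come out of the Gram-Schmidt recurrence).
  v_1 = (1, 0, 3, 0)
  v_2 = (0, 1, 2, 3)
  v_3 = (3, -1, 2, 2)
Orthogonal basis:
  u_1 = (1, 0, 3, 0)
  u_2 = (-3/5, 1, 1/5, 3)
  u_3 = (30/13, -35/26, -10/13, 25/26)

Apply the Gram-Schmidt recurrence
  u_1 = v_1
  u_i = v_i − Σ_{j<i} ((v_i · u_j) / (u_j · u_j)) · u_j.

Step by step this gives:
  u_1 = (1, 0, 3, 0)
  u_2 = (-3/5, 1, 1/5, 3)
  u_3 = (30/13, -35/26, -10/13, 25/26)

Orthogonality check:
  u_2 · u_1 = 0 (should be 0)
  u_3 · u_1 = 0 (should be 0)
  u_3 · u_2 = 0 (should be 0)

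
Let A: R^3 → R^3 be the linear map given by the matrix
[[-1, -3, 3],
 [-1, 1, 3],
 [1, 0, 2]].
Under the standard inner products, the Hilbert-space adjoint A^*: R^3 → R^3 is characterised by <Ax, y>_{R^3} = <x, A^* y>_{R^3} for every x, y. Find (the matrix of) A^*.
A^* = A^T =
[[-1, -1, 1],
 [-3, 1, 0],
 [3, 3, 2]]

For real matrices with standard dot products, the defining identity <Ax, y> = <x, A^* y> gives (Ax)^T y = x^T (A^*) y, i.e. x^T A^T y = x^T (A^*) y. Since this holds for all x, y, we must have A^* = A^T. Therefore
A^* =
[[-1, -1, 1],
 [-3, 1, 0],
 [3, 3, 2]].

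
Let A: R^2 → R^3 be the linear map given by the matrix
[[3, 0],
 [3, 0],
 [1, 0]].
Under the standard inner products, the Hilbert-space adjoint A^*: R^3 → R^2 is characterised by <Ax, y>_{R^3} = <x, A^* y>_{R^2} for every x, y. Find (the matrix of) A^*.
A^* = A^T =
[[3, 3, 1],
 [0, 0, 0]]

For real matrices with standard dot products, the defining identity <Ax, y> = <x, A^* y> gives (Ax)^T y = x^T (A^*) y, i.e. x^T A^T y = x^T (A^*) y. Since this holds for all x, y, we must have A^* = A^T. Therefore
A^* =
[[3, 3, 1],
 [0, 0, 0]].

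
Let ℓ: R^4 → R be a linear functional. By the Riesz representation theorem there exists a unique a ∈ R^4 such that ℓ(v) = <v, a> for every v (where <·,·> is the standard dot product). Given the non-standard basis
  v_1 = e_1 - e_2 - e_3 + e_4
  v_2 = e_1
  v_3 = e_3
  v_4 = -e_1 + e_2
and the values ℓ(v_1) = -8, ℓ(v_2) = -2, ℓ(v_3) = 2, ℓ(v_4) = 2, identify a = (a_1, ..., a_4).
a = (-2, 0, 2, -4)

Write a = (a_1, ..., a_4) in the standard basis. For each basis vector v_i, ℓ(v_i) = <v_i, a> is a linear equation in the a_j's. Collect the n equations into a matrix system V a = ℓ, where row i of V is v_i (expressed in the standard basis). Since V is invertible (lower-triangular with 1s on the diagonal, up to permutation), solve by back-substitution:
  V =
[[1, -1, -1, 1],
 [1, 0, 0, 0],
 [0, 0, 1, 0],
 [-1, 1, 0, 0]]
  V a = (-8, -2, 2, 2)
Solving gives a = (-2, 0, 2, -4).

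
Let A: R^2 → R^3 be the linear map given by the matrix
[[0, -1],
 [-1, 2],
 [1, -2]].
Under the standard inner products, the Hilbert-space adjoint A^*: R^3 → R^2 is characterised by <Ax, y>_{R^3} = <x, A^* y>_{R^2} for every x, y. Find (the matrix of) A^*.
A^* = A^T =
[[0, -1, 1],
 [-1, 2, -2]]

For real matrices with standard dot products, the defining identity <Ax, y> = <x, A^* y> gives (Ax)^T y = x^T (A^*) y, i.e. x^T A^T y = x^T (A^*) y. Since this holds for all x, y, we must have A^* = A^T. Therefore
A^* =
[[0, -1, 1],
 [-1, 2, -2]].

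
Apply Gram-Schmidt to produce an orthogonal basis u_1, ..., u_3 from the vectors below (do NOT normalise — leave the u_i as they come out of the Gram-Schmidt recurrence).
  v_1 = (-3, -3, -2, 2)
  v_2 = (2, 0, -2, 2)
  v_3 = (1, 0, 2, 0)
Orthogonal basis:
  u_1 = (-3, -3, -2, 2)
  u_2 = (29/13, 3/13, -24/13, 24/13)
  u_3 = (36/77, -60/77, 95/77, 59/77)

Apply the Gram-Schmidt recurrence
  u_1 = v_1
  u_i = v_i − Σ_{j<i} ((v_i · u_j) / (u_j · u_j)) · u_j.

Step by step this gives:
  u_1 = (-3, -3, -2, 2)
  u_2 = (29/13, 3/13, -24/13, 24/13)
  u_3 = (36/77, -60/77, 95/77, 59/77)

Orthogonality check:
  u_2 · u_1 = 0 (should be 0)
  u_3 · u_1 = 0 (should be 0)
  u_3 · u_2 = 0 (should be 0)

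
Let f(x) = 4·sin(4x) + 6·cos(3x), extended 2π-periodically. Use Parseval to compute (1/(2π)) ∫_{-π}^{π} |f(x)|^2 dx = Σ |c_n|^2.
Σ |c_n|^2 = 26

Expand |f|^2 and use orthogonality of {sin(nx), cos(mx)} on [-π, π]:
  ∫_{-π}^{π} sin(nx)^2 dx = π, ∫ cos(mx)^2 dx = π, and cross terms integrate to 0.
So ∫_{-π}^{π} f(x)^2 dx = 4^2 · π + 6^2 · π = (16 + 36)π.
Divide by 2π: (16 + 36)/2 = 26.
By Parseval, this equals Σ |c_n|^2.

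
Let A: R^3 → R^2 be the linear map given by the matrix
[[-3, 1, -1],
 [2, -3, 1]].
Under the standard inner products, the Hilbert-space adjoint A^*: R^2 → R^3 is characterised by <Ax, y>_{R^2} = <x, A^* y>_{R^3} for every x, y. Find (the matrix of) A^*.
A^* = A^T =
[[-3, 2],
 [1, -3],
 [-1, 1]]

For real matrices with standard dot products, the defining identity <Ax, y> = <x, A^* y> gives (Ax)^T y = x^T (A^*) y, i.e. x^T A^T y = x^T (A^*) y. Since this holds for all x, y, we must have A^* = A^T. Therefore
A^* =
[[-3, 2],
 [1, -3],
 [-1, 1]].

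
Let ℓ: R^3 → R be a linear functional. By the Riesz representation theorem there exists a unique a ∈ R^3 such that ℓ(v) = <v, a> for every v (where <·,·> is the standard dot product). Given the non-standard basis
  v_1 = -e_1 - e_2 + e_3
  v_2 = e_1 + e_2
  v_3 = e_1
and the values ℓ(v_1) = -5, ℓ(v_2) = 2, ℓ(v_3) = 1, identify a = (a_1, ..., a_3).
a = (1, 1, -3)

Write a = (a_1, ..., a_3) in the standard basis. For each basis vector v_i, ℓ(v_i) = <v_i, a> is a linear equation in the a_j's. Collect the n equations into a matrix system V a = ℓ, where row i of V is v_i (expressed in the standard basis). Since V is invertible (lower-triangular with 1s on the diagonal, up to permutation), solve by back-substitution:
  V =
[[-1, -1, 1],
 [1, 1, 0],
 [1, 0, 0]]
  V a = (-5, 2, 1)
Solving gives a = (1, 1, -3).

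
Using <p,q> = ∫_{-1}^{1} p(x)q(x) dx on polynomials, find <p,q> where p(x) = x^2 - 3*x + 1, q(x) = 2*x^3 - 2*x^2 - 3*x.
<p,q> = 22/15

Expand the product: p(x)·q(x) = 2*x^5 - 8*x^4 + 5*x^3 + 7*x^2 - 3*x.
∫_{-1}^{1} of each monomial x^k gives [2/(k+1) if k even, 0 if k odd]. Integrating term-by-term (or equivalently evaluating the antiderivative F(x) = x^6/3 - 8*x^5/5 + 5*x^4/4 + 7*x^3/3 - 3*x^2/2 at the endpoints):
  F(1) − F(−1) = 49/60 − (-13/20) = 22/15.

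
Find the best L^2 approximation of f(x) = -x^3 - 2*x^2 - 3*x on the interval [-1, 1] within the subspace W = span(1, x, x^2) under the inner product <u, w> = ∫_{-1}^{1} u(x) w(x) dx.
g(x) = -2*x^2 - 18*x/5

The best approximation g ∈ W is the orthogonal projection of f onto W. Writing g = a_0 + a_1 x + a_2 x^2, the coefficients solve the normal equations G · a = b where
  G_{ij} = <φ_i, φ_j> and b_i = <f, φ_i>, with φ_0 = 1, φ_1 = x, φ_2 = x^2.
G =
  [2, 0, 2/3]
  [0, 2/3, 0]
  [2/3, 0, 2/5],
b = (-4/3, -12/5, -4/5).
Solving gives a_0 = 0, a_1 = -18/5, a_2 = -2, so
  g(x) = -2*x^2 - 18*x/5.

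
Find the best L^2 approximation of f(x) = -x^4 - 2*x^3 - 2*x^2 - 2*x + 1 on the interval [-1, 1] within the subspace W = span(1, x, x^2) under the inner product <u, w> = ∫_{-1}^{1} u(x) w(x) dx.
g(x) = -20*x^2/7 - 16*x/5 + 38/35

The best approximation g ∈ W is the orthogonal projection of f onto W. Writing g = a_0 + a_1 x + a_2 x^2, the coefficients solve the normal equations G · a = b where
  G_{ij} = <φ_i, φ_j> and b_i = <f, φ_i>, with φ_0 = 1, φ_1 = x, φ_2 = x^2.
G =
  [2, 0, 2/3]
  [0, 2/3, 0]
  [2/3, 0, 2/5],
b = (4/15, -32/15, -44/105).
Solving gives a_0 = 38/35, a_1 = -16/5, a_2 = -20/7, so
  g(x) = -20*x^2/7 - 16*x/5 + 38/35.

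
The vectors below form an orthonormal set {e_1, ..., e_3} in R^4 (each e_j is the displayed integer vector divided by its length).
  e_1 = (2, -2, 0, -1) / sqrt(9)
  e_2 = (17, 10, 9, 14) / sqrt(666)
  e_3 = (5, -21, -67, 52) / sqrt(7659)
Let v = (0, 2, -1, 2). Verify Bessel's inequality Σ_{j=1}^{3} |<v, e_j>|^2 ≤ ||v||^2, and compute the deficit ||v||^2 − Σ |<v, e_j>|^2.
Σ |<v, e_j>|^2 = 389/46; ||v||^2 = 9; deficit = 25/46

Write each e_j = u_j / sqrt(<u_j, u_j>) where u_j is the displayed integer vector. Then <v, e_j> = <v, u_j> / sqrt(<u_j, u_j>), so |<v, e_j>|^2 = <v, u_j>^2 / <u_j, u_j>.
Coefficients: <v, e_1> = -6/sqrt(9), <v, e_2> = 39/sqrt(666), <v, e_3> = 129/sqrt(7659).
Square and sum: Σ |<v, e_j>|^2 = 389/46.
Compute ||v||^2 = v·v = 9.
Deficit = 9 − 389/46 = 25/46 ≥ 0, confirming Bessel's inequality. (The deficit equals ||v − Σ <v,e_j> e_j||^2, the squared distance from v to span{e_j}.)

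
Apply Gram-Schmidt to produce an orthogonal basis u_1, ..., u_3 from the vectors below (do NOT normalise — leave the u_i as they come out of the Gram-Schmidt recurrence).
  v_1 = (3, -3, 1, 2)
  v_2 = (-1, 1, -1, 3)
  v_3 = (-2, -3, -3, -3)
Orthogonal basis:
  u_1 = (3, -3, 1, 2)
  u_2 = (-20/23, 20/23, -22/23, 71/23)
  u_3 = (-96/55, -179/55, -83/25, -166/275)

Apply the Gram-Schmidt recurrence
  u_1 = v_1
  u_i = v_i − Σ_{j<i} ((v_i · u_j) / (u_j · u_j)) · u_j.

Step by step this gives:
  u_1 = (3, -3, 1, 2)
  u_2 = (-20/23, 20/23, -22/23, 71/23)
  u_3 = (-96/55, -179/55, -83/25, -166/275)

Orthogonality check:
  u_2 · u_1 = 0 (should be 0)
  u_3 · u_1 = 0 (should be 0)
  u_3 · u_2 = 0 (should be 0)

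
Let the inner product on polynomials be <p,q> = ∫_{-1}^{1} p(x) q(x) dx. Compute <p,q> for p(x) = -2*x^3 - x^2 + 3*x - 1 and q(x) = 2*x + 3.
<p,q> = -28/5

Expand the product: p(x)·q(x) = -4*x^4 - 8*x^3 + 3*x^2 + 7*x - 3.
∫_{-1}^{1} of each monomial x^k gives [2/(k+1) if k even, 0 if k odd]. Integrating term-by-term (or equivalently evaluating the antiderivative F(x) = -4*x^5/5 - 2*x^4 + x^3 + 7*x^2/2 - 3*x at the endpoints):
  F(1) − F(−1) = -13/10 − (43/10) = -28/5.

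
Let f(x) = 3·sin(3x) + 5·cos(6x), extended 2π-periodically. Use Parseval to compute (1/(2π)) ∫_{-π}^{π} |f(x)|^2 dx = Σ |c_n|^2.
Σ |c_n|^2 = 17

Expand |f|^2 and use orthogonality of {sin(nx), cos(mx)} on [-π, π]:
  ∫_{-π}^{π} sin(nx)^2 dx = π, ∫ cos(mx)^2 dx = π, and cross terms integrate to 0.
So ∫_{-π}^{π} f(x)^2 dx = 3^2 · π + 5^2 · π = (9 + 25)π.
Divide by 2π: (9 + 25)/2 = 17.
By Parseval, this equals Σ |c_n|^2.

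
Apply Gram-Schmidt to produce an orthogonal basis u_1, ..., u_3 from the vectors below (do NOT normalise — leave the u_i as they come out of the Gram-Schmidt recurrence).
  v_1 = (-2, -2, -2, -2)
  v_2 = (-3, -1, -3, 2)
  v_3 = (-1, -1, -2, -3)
Orthogonal basis:
  u_1 = (-2, -2, -2, -2)
  u_2 = (-7/4, 1/4, -7/4, 13/4)
  u_3 = (17/67, 55/67, -50/67, -22/67)

Apply the Gram-Schmidt recurrence
  u_1 = v_1
  u_i = v_i − Σ_{j<i} ((v_i · u_j) / (u_j · u_j)) · u_j.

Step by step this gives:
  u_1 = (-2, -2, -2, -2)
  u_2 = (-7/4, 1/4, -7/4, 13/4)
  u_3 = (17/67, 55/67, -50/67, -22/67)

Orthogonality check:
  u_2 · u_1 = 0 (should be 0)
  u_3 · u_1 = 0 (should be 0)
  u_3 · u_2 = 0 (should be 0)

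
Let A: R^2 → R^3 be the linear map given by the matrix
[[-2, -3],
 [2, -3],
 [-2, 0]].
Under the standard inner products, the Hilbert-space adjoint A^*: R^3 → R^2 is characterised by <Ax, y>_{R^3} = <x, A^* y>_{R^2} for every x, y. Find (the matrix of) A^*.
A^* = A^T =
[[-2, 2, -2],
 [-3, -3, 0]]

For real matrices with standard dot products, the defining identity <Ax, y> = <x, A^* y> gives (Ax)^T y = x^T (A^*) y, i.e. x^T A^T y = x^T (A^*) y. Since this holds for all x, y, we must have A^* = A^T. Therefore
A^* =
[[-2, 2, -2],
 [-3, -3, 0]].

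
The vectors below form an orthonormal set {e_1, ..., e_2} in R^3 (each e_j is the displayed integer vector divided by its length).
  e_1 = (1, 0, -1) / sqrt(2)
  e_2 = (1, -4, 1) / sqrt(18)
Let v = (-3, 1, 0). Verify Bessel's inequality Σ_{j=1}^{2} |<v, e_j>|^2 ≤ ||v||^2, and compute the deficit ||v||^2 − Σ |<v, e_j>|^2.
Σ |<v, e_j>|^2 = 65/9; ||v||^2 = 10; deficit = 25/9

Write each e_j = u_j / sqrt(<u_j, u_j>) where u_j is the displayed integer vector. Then <v, e_j> = <v, u_j> / sqrt(<u_j, u_j>), so |<v, e_j>|^2 = <v, u_j>^2 / <u_j, u_j>.
Coefficients: <v, e_1> = -3/sqrt(2), <v, e_2> = -7/sqrt(18).
Square and sum: Σ |<v, e_j>|^2 = 65/9.
Compute ||v||^2 = v·v = 10.
Deficit = 10 − 65/9 = 25/9 ≥ 0, confirming Bessel's inequality. (The deficit equals ||v − Σ <v,e_j> e_j||^2, the squared distance from v to span{e_j}.)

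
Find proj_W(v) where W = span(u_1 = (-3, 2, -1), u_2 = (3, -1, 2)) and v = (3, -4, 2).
proj_W(v) = (4, -3, 1)

Set up U = [u_1 | ... | u_2] ∈ R^(3×2). The projector onto W = col(U) is P = U (U^T U)^(-1) U^T.
Compute U^T U =
  [14, -13]
  [-13, 14],
and U^T v = (-19, 17).
Solve U^T U · c = U^T v for the coefficients: c = (-5/3, -1/3). The projection is proj_W(v) = U c.
Check: (v - proj_W(v)) · u_1 = 0  (should be 0).
Check: (v - proj_W(v)) · u_2 = 0  (should be 0).
Result: proj_W(v) = (4, -3, 1).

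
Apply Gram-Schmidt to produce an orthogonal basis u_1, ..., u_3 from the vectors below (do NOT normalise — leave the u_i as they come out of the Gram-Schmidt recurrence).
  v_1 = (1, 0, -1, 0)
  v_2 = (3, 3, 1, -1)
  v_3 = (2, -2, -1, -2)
Orthogonal basis:
  u_1 = (1, 0, -1, 0)
  u_2 = (2, 3, 2, -1)
  u_3 = (13/18, -5/3, 13/18, -19/9)

Apply the Gram-Schmidt recurrence
  u_1 = v_1
  u_i = v_i − Σ_{j<i} ((v_i · u_j) / (u_j · u_j)) · u_j.

Step by step this gives:
  u_1 = (1, 0, -1, 0)
  u_2 = (2, 3, 2, -1)
  u_3 = (13/18, -5/3, 13/18, -19/9)

Orthogonality check:
  u_2 · u_1 = 0 (should be 0)
  u_3 · u_1 = 0 (should be 0)
  u_3 · u_2 = 0 (should be 0)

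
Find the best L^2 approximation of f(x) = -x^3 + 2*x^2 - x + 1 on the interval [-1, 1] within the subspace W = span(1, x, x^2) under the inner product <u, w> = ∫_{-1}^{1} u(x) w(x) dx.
g(x) = 2*x^2 - 8*x/5 + 1

The best approximation g ∈ W is the orthogonal projection of f onto W. Writing g = a_0 + a_1 x + a_2 x^2, the coefficients solve the normal equations G · a = b where
  G_{ij} = <φ_i, φ_j> and b_i = <f, φ_i>, with φ_0 = 1, φ_1 = x, φ_2 = x^2.
G =
  [2, 0, 2/3]
  [0, 2/3, 0]
  [2/3, 0, 2/5],
b = (10/3, -16/15, 22/15).
Solving gives a_0 = 1, a_1 = -8/5, a_2 = 2, so
  g(x) = 2*x^2 - 8*x/5 + 1.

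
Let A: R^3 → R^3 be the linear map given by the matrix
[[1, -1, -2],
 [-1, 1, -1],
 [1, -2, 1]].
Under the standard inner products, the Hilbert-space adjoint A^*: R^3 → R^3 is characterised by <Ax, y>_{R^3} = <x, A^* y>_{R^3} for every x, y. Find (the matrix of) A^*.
A^* = A^T =
[[1, -1, 1],
 [-1, 1, -2],
 [-2, -1, 1]]

For real matrices with standard dot products, the defining identity <Ax, y> = <x, A^* y> gives (Ax)^T y = x^T (A^*) y, i.e. x^T A^T y = x^T (A^*) y. Since this holds for all x, y, we must have A^* = A^T. Therefore
A^* =
[[1, -1, 1],
 [-1, 1, -2],
 [-2, -1, 1]].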